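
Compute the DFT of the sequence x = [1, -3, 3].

X[k] = Σ(n=0 to 2) x[n] · ω_3^(nk)
where ω_3 = e^(-2πi/3)

Computing each X[k]:
X[0] = 1
X[1] = 1.0000+5.1962i
X[2] = 1.0000-5.1962i

X = [1, 1.0000+5.1962i, 1.0000-5.1962i]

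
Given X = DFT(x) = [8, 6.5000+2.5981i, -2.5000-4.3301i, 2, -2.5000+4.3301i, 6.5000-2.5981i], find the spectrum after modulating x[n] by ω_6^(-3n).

Modulation property: DFT(ω_6^(-3n)·x[n]) = X[(k-3) mod 6], so circularly shift X by 3 positions.

X[k-3] = [2, -2.5000+4.3301i, 6.5000-2.5981i, 8, 6.5000+2.5981i, -2.5000-4.3301i]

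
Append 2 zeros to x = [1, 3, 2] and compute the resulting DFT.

Original 3-point DFT: [6, -1.5000-0.8660i, -1.5000+0.8660i]
Zero-padded 5-point DFT provides frequency interpolation.

DFT_5([x, 0, ...]) = [6, 0.3090-4.0287i, -0.8090+0.1388i, -0.8090-0.1388i, 0.3090+4.0287i]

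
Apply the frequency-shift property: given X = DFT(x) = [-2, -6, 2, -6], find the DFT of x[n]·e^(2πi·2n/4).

Modulation property: DFT(ω_4^(-2n)·x[n]) = X[(k-2) mod 4], so circularly shift X by 2 positions.

X[k-2] = [2, -6, -2, -6]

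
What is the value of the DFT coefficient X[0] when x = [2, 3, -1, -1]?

X[0] = Σ(n=0 to 3) x[n] · ω_4^0 = Σ x[n]
= (2) + (3) + (-1) + (-1)

X[0] = 3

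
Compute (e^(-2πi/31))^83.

Since ω_31^31 = 1, powers reduce modulo 31.
83 mod 31 = 21
So ω_31^83 = ω_31^21 = e^(-2πi·21/31)

ω_31^83 = ω_31^21 = -0.4404+0.8978i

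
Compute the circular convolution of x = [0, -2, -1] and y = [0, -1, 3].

(x ⊛ y)[n] = Σ(m=0 to 2) x[m] · y[(n-m) mod 3]

Computing each output sample:
(x ⊛ y)[0] = -5
(x ⊛ y)[1] = -3
(x ⊛ y)[2] = 2

x ⊛ y = [-5, -3, 2]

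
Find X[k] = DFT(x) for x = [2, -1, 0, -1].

X[k] = Σ(n=0 to 3) x[n] · ω_4^(nk)
where ω_4 = e^(-2πi/4)

Computing each X[k]:
X[0] = 0
X[1] = 2
X[2] = 4
X[3] = 2

X = [0, 2, 4, 2]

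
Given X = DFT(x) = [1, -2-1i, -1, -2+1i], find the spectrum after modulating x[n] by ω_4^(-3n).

Modulation property: DFT(ω_4^(-3n)·x[n]) = X[(k-3) mod 4], so circularly shift X by 3 positions.

X[k-3] = [-2-1i, -1, -2+1i, 1]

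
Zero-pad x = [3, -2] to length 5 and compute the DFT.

Original 2-point DFT: [1, 5]
Zero-padded 5-point DFT provides frequency interpolation.

DFT_5([x, 0, ...]) = [1, 2.3820+1.9021i, 4.6180+1.1756i, 4.6180-1.1756i, 2.3820-1.9021i]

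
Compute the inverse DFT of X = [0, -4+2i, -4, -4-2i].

x[n] = (1/4) Σ(k=0 to 3) X[k] · e^(2πikn/4)

Computing each x[n]:
x[0] = -3
x[1] = 0
x[2] = 1
x[3] = 2

x = [-3, 0, 1, 2]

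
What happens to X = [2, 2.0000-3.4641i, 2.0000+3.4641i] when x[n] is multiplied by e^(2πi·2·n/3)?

Modulation property: DFT(ω_3^(-2n)·x[n]) = X[(k-2) mod 3], so circularly shift X by 2 positions.

X[k-2] = [2.0000-3.4641i, 2.0000+3.4641i, 2]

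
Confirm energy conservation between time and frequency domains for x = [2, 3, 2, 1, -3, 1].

Time domain:
Σ|x[n]|² = |2|² + |3|² + |2|² + |1|² + |-3|² + |1|² = 28.0000

Frequency domain:
(1/6)Σ|X[k]|² = (1/6)(|6|² + |3.5000-6.0622i|² + |1.5000+2.5981i|² + |-4|² + |1.5000-2.5981i|² + |3.5000+6.0622i|²) = (1/6)·168.0000 = 28.0000

Both sides agree, confirming Parseval's theorem.

Σ|x[n]|² = (1/N)Σ|X[k]|² = 28.0000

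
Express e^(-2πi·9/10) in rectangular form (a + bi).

ω_10^9 = e^(-2πi·9/10)
= cos(-2π·9/10) + i·sin(-2π·9/10)
= cos(-18π/10) + i·sin(-18π/10)

ω_10^9 = cos(-18π/10) + i·sin(-18π/10) = 0.8090+0.5878i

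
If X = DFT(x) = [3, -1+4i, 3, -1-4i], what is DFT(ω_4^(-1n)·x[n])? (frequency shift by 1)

Modulation property: DFT(ω_4^(-1n)·x[n]) = X[(k-1) mod 4], so circularly shift X by 1 positions.

X[k-1] = [-1-4i, 3, -1+4i, 3]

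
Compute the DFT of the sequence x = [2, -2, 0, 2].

X[k] = Σ(n=0 to 3) x[n] · ω_4^(nk)
where ω_4 = e^(-2πi/4)

Computing each X[k]:
X[0] = 2
X[1] = 2+4i
X[2] = 2
X[3] = 2-4i

X = [2, 2+4i, 2, 2-4i]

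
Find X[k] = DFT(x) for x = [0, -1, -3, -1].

X[k] = Σ(n=0 to 3) x[n] · ω_4^(nk)
where ω_4 = e^(-2πi/4)

Computing each X[k]:
X[0] = -5
X[1] = 3
X[2] = -1
X[3] = 3

X = [-5, 3, -1, 3]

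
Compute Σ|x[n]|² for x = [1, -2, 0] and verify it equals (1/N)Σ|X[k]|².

Time domain:
Σ|x[n]|² = |1|² + |-2|² + |0|² = 5.0000

Frequency domain:
(1/3)Σ|X[k]|² = (1/3)(|-1|² + |2.0000+1.7321i|² + |2.0000-1.7321i|²) = (1/3)·15.0000 = 5.0000

Both sides agree, confirming Parseval's theorem.

Σ|x[n]|² = (1/N)Σ|X[k]|² = 5.0000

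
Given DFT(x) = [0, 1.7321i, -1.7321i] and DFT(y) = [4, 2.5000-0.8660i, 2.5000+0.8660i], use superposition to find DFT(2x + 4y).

By linearity: DFT(2x + 4y) = 2·DFT(x) + 4·DFT(y)
= 2·[0, 1.7321i, -1.7321i] + 4·[4, 2.5000-0.8660i, 2.5000+0.8660i]

Computing element-wise:
Z[0] = 2·(0) + 4·(4) = 16
Z[1] = 2·(1.7321i) + 4·(2.5000-0.8660i) = 10.0000+0.0002i
Z[2] = 2·(-1.7321i) + 4·(2.5000+0.8660i) = 10.0000-0.0002i

DFT(2x + 4y) = 2·X + 4·Y = [16, 10.0000+0.0002i, 10.0000-0.0002i]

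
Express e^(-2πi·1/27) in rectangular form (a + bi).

ω_27^1 = e^(-2πi·1/27)
= cos(-2π·1/27) + i·sin(-2π·1/27)
= cos(-2π/27) + i·sin(-2π/27)

ω_27^1 = cos(-2π/27) + i·sin(-2π/27) = 0.9730-0.2306i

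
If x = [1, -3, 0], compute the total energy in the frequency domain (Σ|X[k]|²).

Parseval: Σ|x[n]|² = (1/N)Σ|X[k]|², so Σ|X[k]|² = N·Σ|x[n]|² = 3·10.0000

Σ|X[k]|² = N·Σ|x[n]|² = 3·10.0000 = 30.0000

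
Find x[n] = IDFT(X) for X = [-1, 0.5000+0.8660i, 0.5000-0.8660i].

x[n] = (1/3) Σ(k=0 to 2) X[k] · e^(2πikn/3)

Computing each x[n]:
x[0] = 0
x[1] = -1
x[2] = 0

x = [0, -1, 0]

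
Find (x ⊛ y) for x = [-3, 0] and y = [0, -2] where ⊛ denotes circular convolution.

(x ⊛ y)[n] = Σ(m=0 to 1) x[m] · y[(n-m) mod 2]

Computing each output sample:
(x ⊛ y)[0] = 0
(x ⊛ y)[1] = 6

x ⊛ y = [0, 6]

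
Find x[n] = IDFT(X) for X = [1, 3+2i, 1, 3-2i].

x[n] = (1/4) Σ(k=0 to 3) X[k] · e^(2πikn/4)

Computing each x[n]:
x[0] = 2
x[1] = -1
x[2] = -1
x[3] = 1

x = [2, -1, -1, 1]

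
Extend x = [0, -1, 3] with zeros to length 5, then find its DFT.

Original 3-point DFT: [2, -1.0000+3.4641i, -1.0000-3.4641i]
Zero-padded 5-point DFT provides frequency interpolation.

DFT_5([x, 0, ...]) = [2, -2.7361-0.8123i, 1.7361+3.4410i, 1.7361-3.4410i, -2.7361+0.8123i]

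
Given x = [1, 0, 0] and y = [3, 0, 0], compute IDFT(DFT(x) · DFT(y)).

(x ⊛ y)[n] = Σ(m=0 to 2) x[m] · y[(n-m) mod 3]

Computing each output sample:
(x ⊛ y)[0] = 3
(x ⊛ y)[1] = 0
(x ⊛ y)[2] = 0

x ⊛ y = [3, 0, 0]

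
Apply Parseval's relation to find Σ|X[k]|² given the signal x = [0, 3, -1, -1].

Parseval: Σ|x[n]|² = (1/N)Σ|X[k]|², so Σ|X[k]|² = N·Σ|x[n]|² = 4·11.0000

Σ|X[k]|² = N·Σ|x[n]|² = 4·11.0000 = 44.0000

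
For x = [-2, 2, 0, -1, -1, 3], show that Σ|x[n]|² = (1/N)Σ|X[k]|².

Time domain:
Σ|x[n]|² = |-2|² + |2|² + |0|² + |-1|² + |-1|² + |3|² = 19.0000

Frequency domain:
(1/6)Σ|X[k]|² = (1/6)(|1|² + |2|² + |-5.0000+1.7321i|² + |-7|² + |-5.0000-1.7321i|² + |2|²) = (1/6)·114.0000 = 19.0000

Both sides agree, confirming Parseval's theorem.

Σ|x[n]|² = (1/N)Σ|X[k]|² = 19.0000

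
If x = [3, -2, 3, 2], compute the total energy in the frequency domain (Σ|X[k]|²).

Parseval: Σ|x[n]|² = (1/N)Σ|X[k]|², so Σ|X[k]|² = N·Σ|x[n]|² = 4·26.0000

Σ|X[k]|² = N·Σ|x[n]|² = 4·26.0000 = 104.0000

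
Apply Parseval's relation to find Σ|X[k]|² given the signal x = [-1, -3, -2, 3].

Parseval: Σ|x[n]|² = (1/N)Σ|X[k]|², so Σ|X[k]|² = N·Σ|x[n]|² = 4·23.0000

Σ|X[k]|² = N·Σ|x[n]|² = 4·23.0000 = 92.0000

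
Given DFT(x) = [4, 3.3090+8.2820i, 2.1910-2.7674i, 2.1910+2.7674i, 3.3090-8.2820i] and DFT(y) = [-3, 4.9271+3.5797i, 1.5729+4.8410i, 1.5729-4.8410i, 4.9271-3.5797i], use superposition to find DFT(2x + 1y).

By linearity: DFT(2x + 1y) = 2·DFT(x) + 1·DFT(y)
= 2·[4, 3.3090+8.2820i, 2.1910-2.7674i, 2.1910+2.7674i, 3.3090-8.2820i] + 1·[-3, 4.9271+3.5797i, 1.5729+4.8410i, 1.5729-4.8410i, 4.9271-3.5797i]

Computing element-wise:
Z[0] = 2·(4) + 1·(-3) = 5
Z[1] = 2·(3.3090+8.2820i) + 1·(4.9271+3.5797i) = 11.5451+20.1437i
Z[2] = 2·(2.1910-2.7674i) + 1·(1.5729+4.8410i) = 5.9549-0.6938i
Z[3] = 2·(2.1910+2.7674i) + 1·(1.5729-4.8410i) = 5.9549+0.6938i
Z[4] = 2·(3.3090-8.2820i) + 1·(4.9271-3.5797i) = 11.5451-20.1437i

DFT(2x + 1y) = 2·X + 1·Y = [5, 11.5451+20.1437i, 5.9549-0.6938i, 5.9549+0.6938i, 11.5451-20.1437i]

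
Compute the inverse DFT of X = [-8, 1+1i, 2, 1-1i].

x[n] = (1/4) Σ(k=0 to 3) X[k] · e^(2πikn/4)

Computing each x[n]:
x[0] = -1
x[1] = -3
x[2] = -2
x[3] = -2

x = [-1, -3, -2, -2]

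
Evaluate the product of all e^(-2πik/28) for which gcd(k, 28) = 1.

The primitive 28th roots of unity are ω_28^k for k coprime to 28: k ∈ {1, 3, 5, 9, 11, 13, 15, 17, 19, 23, 25, 27}
Their product equals the constant term of the cyclotomic polynomial Φ_28(x) up to sign.
For n ≥ 3, the product of all primitive nth roots of unity is 1. (For n=1 it is 1; for n=2 it is -1.)

1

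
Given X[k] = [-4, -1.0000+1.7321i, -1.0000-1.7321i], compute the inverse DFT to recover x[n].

x[n] = (1/3) Σ(k=0 to 2) X[k] · e^(2πikn/3)

Computing each x[n]:
x[0] = -2
x[1] = -2
x[2] = 0

x = [-2, -2, 0]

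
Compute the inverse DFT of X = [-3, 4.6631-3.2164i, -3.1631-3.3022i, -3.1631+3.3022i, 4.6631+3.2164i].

x[n] = (1/5) Σ(k=0 to 4) X[k] · e^(2πikn/5)

Computing each x[n]:
x[0] = 0
x[1] = 3
x[2] = -3
x[3] = -2
x[4] = -1

x = [0, 3, -3, -2, -1]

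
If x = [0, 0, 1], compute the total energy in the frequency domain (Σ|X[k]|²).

Parseval: Σ|x[n]|² = (1/N)Σ|X[k]|², so Σ|X[k]|² = N·Σ|x[n]|² = 3·1.0000

Σ|X[k]|² = N·Σ|x[n]|² = 3·1.0000 = 3.0000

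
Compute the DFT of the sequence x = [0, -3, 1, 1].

X[k] = Σ(n=0 to 3) x[n] · ω_4^(nk)
where ω_4 = e^(-2πi/4)

Computing each X[k]:
X[0] = -1
X[1] = -1+4i
X[2] = 3
X[3] = -1-4i

X = [-1, -1+4i, 3, -1-4i]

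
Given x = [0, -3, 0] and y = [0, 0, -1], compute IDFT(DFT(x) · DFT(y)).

(x ⊛ y)[n] = Σ(m=0 to 2) x[m] · y[(n-m) mod 3]

Computing each output sample:
(x ⊛ y)[0] = 3
(x ⊛ y)[1] = 0
(x ⊛ y)[2] = 0

x ⊛ y = [3, 0, 0]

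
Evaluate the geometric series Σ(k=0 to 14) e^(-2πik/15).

Sum of all nth roots of unity equals 0 for n > 1 (geometric series with r ≠ 1).

0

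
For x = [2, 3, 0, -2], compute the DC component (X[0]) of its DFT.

X[0] = Σ(n=0 to 3) x[n] · ω_4^0 = Σ x[n]
= (2) + (3) + (0) + (-2)

X[0] = 3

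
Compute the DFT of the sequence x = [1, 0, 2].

X[k] = Σ(n=0 to 2) x[n] · ω_3^(nk)
where ω_3 = e^(-2πi/3)

Computing each X[k]:
X[0] = 3
X[1] = 1.7321i
X[2] = -1.7321i

X = [3, 1.7321i, -1.7321i]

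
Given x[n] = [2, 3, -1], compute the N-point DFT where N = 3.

X[k] = Σ(n=0 to 2) x[n] · ω_3^(nk)
where ω_3 = e^(-2πi/3)

Computing each X[k]:
X[0] = 4
X[1] = 1.0000-3.4641i
X[2] = 1.0000+3.4641i

X = [4, 1.0000-3.4641i, 1.0000+3.4641i]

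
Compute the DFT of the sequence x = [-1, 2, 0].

X[k] = Σ(n=0 to 2) x[n] · ω_3^(nk)
where ω_3 = e^(-2πi/3)

Computing each X[k]:
X[0] = 1
X[1] = -2.0000-1.7321i
X[2] = -2.0000+1.7321i

X = [1, -2.0000-1.7321i, -2.0000+1.7321i]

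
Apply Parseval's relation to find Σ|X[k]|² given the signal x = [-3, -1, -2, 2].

Parseval: Σ|x[n]|² = (1/N)Σ|X[k]|², so Σ|X[k]|² = N·Σ|x[n]|² = 4·18.0000

Σ|X[k]|² = N·Σ|x[n]|² = 4·18.0000 = 72.0000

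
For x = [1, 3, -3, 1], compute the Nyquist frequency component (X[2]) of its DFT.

X[2] = Σ(n=0 to 3) x[n] · ω_4^(2n) where ω_4 = e^(-2πi/4)
= (1)·ω_4^0 + (3)·ω_4^2 + (-3)·ω_4^4 + (1)·ω_4^6

X[2] = -6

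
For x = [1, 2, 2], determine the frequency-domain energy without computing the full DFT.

Parseval: Σ|x[n]|² = (1/N)Σ|X[k]|², so Σ|X[k]|² = N·Σ|x[n]|² = 3·9.0000

Σ|X[k]|² = N·Σ|x[n]|² = 3·9.0000 = 27.0000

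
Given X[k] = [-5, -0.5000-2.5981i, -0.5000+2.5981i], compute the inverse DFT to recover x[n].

x[n] = (1/3) Σ(k=0 to 2) X[k] · e^(2πikn/3)

Computing each x[n]:
x[0] = -2
x[1] = 0
x[2] = -3

x = [-2, 0, -3]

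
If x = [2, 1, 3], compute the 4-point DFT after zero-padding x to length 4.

Original 3-point DFT: [6, 1.7321i, -1.7321i]
Zero-padded 4-point DFT provides frequency interpolation.

DFT_4([x, 0, ...]) = [6, -1-1i, 4, -1+1i]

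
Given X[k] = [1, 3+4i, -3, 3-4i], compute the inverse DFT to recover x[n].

x[n] = (1/4) Σ(k=0 to 3) X[k] · e^(2πikn/4)

Computing each x[n]:
x[0] = 1
x[1] = -1
x[2] = -2
x[3] = 3

x = [1, -1, -2, 3]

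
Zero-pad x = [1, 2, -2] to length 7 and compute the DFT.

Original 3-point DFT: [1, 1.0000-3.4641i, 1.0000+3.4641i]
Zero-padded 7-point DFT provides frequency interpolation.

DFT_7([x, 0, ...]) = [1, 2.6920+0.3862i, 2.3569-2.8176i, -2.0489-2.4314i, -2.0489+2.4314i, 2.3569+2.8176i, 2.6920-0.3862i]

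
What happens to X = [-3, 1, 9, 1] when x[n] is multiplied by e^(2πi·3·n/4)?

Modulation property: DFT(ω_4^(-3n)·x[n]) = X[(k-3) mod 4], so circularly shift X by 3 positions.

X[k-3] = [1, 9, 1, -3]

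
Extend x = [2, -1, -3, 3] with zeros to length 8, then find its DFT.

Original 4-point DFT: [1, 5+4i, -3, 5-4i]
Zero-padded 8-point DFT provides frequency interpolation.

DFT_8([x, 0, ...]) = [1, -0.8284+1.5858i, 5+4i, 4.8284-4.4142i, -3, 4.8284+4.4142i, 5-4i, -0.8284-1.5858i]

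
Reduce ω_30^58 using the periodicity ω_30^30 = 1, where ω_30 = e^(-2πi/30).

Since ω_30^30 = 1, powers reduce modulo 30.
58 mod 30 = 28
So ω_30^58 = ω_30^28 = e^(-2πi·28/30)

ω_30^58 = ω_30^28 = 0.9135+0.4067i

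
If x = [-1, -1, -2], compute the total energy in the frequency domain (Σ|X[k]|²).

Parseval: Σ|x[n]|² = (1/N)Σ|X[k]|², so Σ|X[k]|² = N·Σ|x[n]|² = 3·6.0000

Σ|X[k]|² = N·Σ|x[n]|² = 3·6.0000 = 18.0000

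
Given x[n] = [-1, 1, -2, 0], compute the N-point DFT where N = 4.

X[k] = Σ(n=0 to 3) x[n] · ω_4^(nk)
where ω_4 = e^(-2πi/4)

Computing each X[k]:
X[0] = -2
X[1] = 1-1i
X[2] = -4
X[3] = 1+1i

X = [-2, 1-1i, -4, 1+1i]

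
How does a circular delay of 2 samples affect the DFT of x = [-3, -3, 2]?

Time shift by 2: X_shifted[k] = ω_3^(2k) · X[k]
Shifted x = [-3, 2, -3]

DFT(x[n-2]) = [-4, -2.5000-4.3301i, -2.5000+4.3301i]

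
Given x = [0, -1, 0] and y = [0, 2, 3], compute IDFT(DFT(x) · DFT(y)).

(x ⊛ y)[n] = Σ(m=0 to 2) x[m] · y[(n-m) mod 3]

Computing each output sample:
(x ⊛ y)[0] = -3
(x ⊛ y)[1] = 0
(x ⊛ y)[2] = -2

x ⊛ y = [-3, 0, -2]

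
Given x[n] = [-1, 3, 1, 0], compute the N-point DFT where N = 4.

X[k] = Σ(n=0 to 3) x[n] · ω_4^(nk)
where ω_4 = e^(-2πi/4)

Computing each X[k]:
X[0] = 3
X[1] = -2-3i
X[2] = -3
X[3] = -2+3i

X = [3, -2-3i, -3, -2+3i]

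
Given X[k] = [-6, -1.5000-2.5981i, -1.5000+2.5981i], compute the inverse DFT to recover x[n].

x[n] = (1/3) Σ(k=0 to 2) X[k] · e^(2πikn/3)

Computing each x[n]:
x[0] = -3
x[1] = 0
x[2] = -3

x = [-3, 0, -3]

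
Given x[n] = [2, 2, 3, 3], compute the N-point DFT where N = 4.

X[k] = Σ(n=0 to 3) x[n] · ω_4^(nk)
where ω_4 = e^(-2πi/4)

Computing each X[k]:
X[0] = 10
X[1] = -1+1i
X[2] = 0
X[3] = -1-1i

X = [10, -1+1i, 0, -1-1i]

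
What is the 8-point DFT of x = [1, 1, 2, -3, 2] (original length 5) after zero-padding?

Original 5-point DFT: [3, 2.7361-1.9879i, -1.7361+5.3431i, -1.7361-5.3431i, 2.7361+1.9879i]
Zero-padded 8-point DFT provides frequency interpolation.

DFT_8([x, 0, ...]) = [3, 1.8284-0.5858i, 1-4i, -3.8284+3.4142i, 7, -3.8284-3.4142i, 1+4i, 1.8284+0.5858i]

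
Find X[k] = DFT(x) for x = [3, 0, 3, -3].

X[k] = Σ(n=0 to 3) x[n] · ω_4^(nk)
where ω_4 = e^(-2πi/4)

Computing each X[k]:
X[0] = 3
X[1] = -3i
X[2] = 9
X[3] = 3i

X = [3, -3i, 9, 3i]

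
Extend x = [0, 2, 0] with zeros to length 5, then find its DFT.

Original 3-point DFT: [2, -1.0000-1.7321i, -1.0000+1.7321i]
Zero-padded 5-point DFT provides frequency interpolation.

DFT_5([x, 0, ...]) = [2, 0.6180-1.9021i, -1.6180-1.1756i, -1.6180+1.1756i, 0.6180+1.9021i]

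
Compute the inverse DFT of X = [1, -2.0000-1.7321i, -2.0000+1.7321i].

x[n] = (1/3) Σ(k=0 to 2) X[k] · e^(2πikn/3)

Computing each x[n]:
x[0] = -1
x[1] = 2
x[2] = 0

x = [-1, 2, 0]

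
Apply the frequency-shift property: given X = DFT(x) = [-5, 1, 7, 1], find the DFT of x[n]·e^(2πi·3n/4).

Modulation property: DFT(ω_4^(-3n)·x[n]) = X[(k-3) mod 4], so circularly shift X by 3 positions.

X[k-3] = [1, 7, 1, -5]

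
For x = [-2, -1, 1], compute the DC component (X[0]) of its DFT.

X[0] = Σ(n=0 to 2) x[n] · ω_3^0 = Σ x[n]
= (-2) + (-1) + (1)

X[0] = -2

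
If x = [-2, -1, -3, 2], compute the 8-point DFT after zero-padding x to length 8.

Original 4-point DFT: [-4, 1+3i, -6, 1-3i]
Zero-padded 8-point DFT provides frequency interpolation.

DFT_8([x, 0, ...]) = [-4, -4.1213+2.2929i, 1+3i, 0.1213-3.7071i, -6, 0.1213+3.7071i, 1-3i, -4.1213-2.2929i]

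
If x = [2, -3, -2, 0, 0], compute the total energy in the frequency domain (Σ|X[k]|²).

Parseval: Σ|x[n]|² = (1/N)Σ|X[k]|², so Σ|X[k]|² = N·Σ|x[n]|² = 5·17.0000

Σ|X[k]|² = N·Σ|x[n]|² = 5·17.0000 = 85.0000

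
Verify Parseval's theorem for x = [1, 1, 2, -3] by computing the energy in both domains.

Time domain:
Σ|x[n]|² = |1|² + |1|² + |2|² + |-3|² = 15.0000

Frequency domain:
(1/4)Σ|X[k]|² = (1/4)(|1|² + |-1-4i|² + |5|² + |-1+4i|²) = (1/4)·60.0000 = 15.0000

Both sides agree, confirming Parseval's theorem.

Σ|x[n]|² = (1/N)Σ|X[k]|² = 15.0000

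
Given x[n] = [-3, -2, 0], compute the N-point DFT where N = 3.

X[k] = Σ(n=0 to 2) x[n] · ω_3^(nk)
where ω_3 = e^(-2πi/3)

Computing each X[k]:
X[0] = -5
X[1] = -2.0000+1.7321i
X[2] = -2.0000-1.7321i

X = [-5, -2.0000+1.7321i, -2.0000-1.7321i]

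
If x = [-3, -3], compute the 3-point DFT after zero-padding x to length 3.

Original 2-point DFT: [-6, 0]
Zero-padded 3-point DFT provides frequency interpolation.

DFT_3([x, 0, ...]) = [-6, -1.5000+2.5981i, -1.5000-2.5981i]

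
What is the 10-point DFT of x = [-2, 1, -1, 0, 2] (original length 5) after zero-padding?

Original 5-point DFT: [0, -0.2639+1.5388i, -4.7361-0.3633i, -4.7361+0.3633i, -0.2639-1.5388i]
Zero-padded 10-point DFT provides frequency interpolation.

DFT_10([x, 0, ...]) = [0, -3.1180-0.8123i, -0.2639+1.5388i, -0.8820-3.4410i, -4.7361-0.3633i, -2, -4.7361+0.3633i, -0.8820+3.4410i, -0.2639-1.5388i, -3.1180+0.8123i]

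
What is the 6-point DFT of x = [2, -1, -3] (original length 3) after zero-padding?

Original 3-point DFT: [-2, 4.0000-1.7321i, 4.0000+1.7321i]
Zero-padded 6-point DFT provides frequency interpolation.

DFT_6([x, 0, ...]) = [-2, 3.0000+3.4641i, 4.0000-1.7321i, 0, 4.0000+1.7321i, 3.0000-3.4641i]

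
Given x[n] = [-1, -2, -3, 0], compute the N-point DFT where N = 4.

X[k] = Σ(n=0 to 3) x[n] · ω_4^(nk)
where ω_4 = e^(-2πi/4)

Computing each X[k]:
X[0] = -6
X[1] = 2+2i
X[2] = -2
X[3] = 2-2i

X = [-6, 2+2i, -2, 2-2i]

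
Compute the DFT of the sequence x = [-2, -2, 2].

X[k] = Σ(n=0 to 2) x[n] · ω_3^(nk)
where ω_3 = e^(-2πi/3)

Computing each X[k]:
X[0] = -2
X[1] = -2.0000+3.4641i
X[2] = -2.0000-3.4641i

X = [-2, -2.0000+3.4641i, -2.0000-3.4641i]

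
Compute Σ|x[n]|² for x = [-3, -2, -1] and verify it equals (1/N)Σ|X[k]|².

Time domain:
Σ|x[n]|² = |-3|² + |-2|² + |-1|² = 14.0000

Frequency domain:
(1/3)Σ|X[k]|² = (1/3)(|-6|² + |-1.5000+0.8660i|² + |-1.5000-0.8660i|²) = (1/3)·42.0000 = 14.0000

Both sides agree, confirming Parseval's theorem.

Σ|x[n]|² = (1/N)Σ|X[k]|² = 14.0000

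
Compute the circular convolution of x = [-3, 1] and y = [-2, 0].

(x ⊛ y)[n] = Σ(m=0 to 1) x[m] · y[(n-m) mod 2]

Computing each output sample:
(x ⊛ y)[0] = 6
(x ⊛ y)[1] = -2

x ⊛ y = [6, -2]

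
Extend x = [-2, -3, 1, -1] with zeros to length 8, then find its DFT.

Original 4-point DFT: [-5, -3+2i, 3, -3-2i]
Zero-padded 8-point DFT provides frequency interpolation.

DFT_8([x, 0, ...]) = [-5, -3.4142+1.8284i, -3+2i, -0.5858+3.8284i, 3, -0.5858-3.8284i, -3-2i, -3.4142-1.8284i]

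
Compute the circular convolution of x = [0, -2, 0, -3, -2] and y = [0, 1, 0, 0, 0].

(x ⊛ y)[n] = Σ(m=0 to 4) x[m] · y[(n-m) mod 5]

Computing each output sample:
(x ⊛ y)[0] = -2
(x ⊛ y)[1] = 0
(x ⊛ y)[2] = -2
(x ⊛ y)[3] = 0
(x ⊛ y)[4] = -3

x ⊛ y = [-2, 0, -2, 0, -3]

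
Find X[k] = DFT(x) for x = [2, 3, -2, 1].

X[k] = Σ(n=0 to 3) x[n] · ω_4^(nk)
where ω_4 = e^(-2πi/4)

Computing each X[k]:
X[0] = 4
X[1] = 4-2i
X[2] = -4
X[3] = 4+2i

X = [4, 4-2i, -4, 4+2i]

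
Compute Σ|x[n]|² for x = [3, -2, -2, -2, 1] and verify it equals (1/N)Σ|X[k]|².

Time domain:
Σ|x[n]|² = |3|² + |-2|² + |-2|² + |-2|² + |1|² = 22.0000

Frequency domain:
(1/5)Σ|X[k]|² = (1/5)(|-2|² + |5.9271+2.8532i|² + |2.5729+1.7634i|² + |2.5729-1.7634i|² + |5.9271-2.8532i|²) = (1/5)·110.0000 = 22.0000

Both sides agree, confirming Parseval's theorem.

Σ|x[n]|² = (1/N)Σ|X[k]|² = 22.0000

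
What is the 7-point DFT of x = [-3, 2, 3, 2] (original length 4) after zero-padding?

Original 4-point DFT: [4, -6, -4, -6]
Zero-padded 7-point DFT provides frequency interpolation.

DFT_7([x, 0, ...]) = [4, -4.2225-5.3562i, -4.9010+0.9155i, -3.3765-0.4721i, -3.3765+0.4721i, -4.9010-0.9155i, -4.2225+5.3562i]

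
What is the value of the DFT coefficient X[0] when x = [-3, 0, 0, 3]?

X[0] = Σ(n=0 to 3) x[n] · ω_4^0 = Σ x[n]
= (-3) + (0) + (0) + (3)

X[0] = 0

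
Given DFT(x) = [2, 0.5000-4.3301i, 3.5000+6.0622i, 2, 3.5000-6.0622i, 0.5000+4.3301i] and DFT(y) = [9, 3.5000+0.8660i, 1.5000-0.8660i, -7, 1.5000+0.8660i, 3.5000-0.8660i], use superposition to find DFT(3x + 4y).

By linearity: DFT(3x + 4y) = 3·DFT(x) + 4·DFT(y)
= 3·[2, 0.5000-4.3301i, 3.5000+6.0622i, 2, 3.5000-6.0622i, 0.5000+4.3301i] + 4·[9, 3.5000+0.8660i, 1.5000-0.8660i, -7, 1.5000+0.8660i, 3.5000-0.8660i]

Computing element-wise:
Z[0] = 3·(2) + 4·(9) = 42
Z[1] = 3·(0.5000-4.3301i) + 4·(3.5000+0.8660i) = 15.5000-9.5263i
Z[2] = 3·(3.5000+6.0622i) + 4·(1.5000-0.8660i) = 16.5000+14.7226i
Z[3] = 3·(2) + 4·(-7) = -22
Z[4] = 3·(3.5000-6.0622i) + 4·(1.5000+0.8660i) = 16.5000-14.7226i
Z[5] = 3·(0.5000+4.3301i) + 4·(3.5000-0.8660i) = 15.5000+9.5263i

DFT(3x + 4y) = 3·X + 4·Y = [42, 15.5000-9.5263i, 16.5000+14.7226i, -22, 16.5000-14.7226i, 15.5000+9.5263i]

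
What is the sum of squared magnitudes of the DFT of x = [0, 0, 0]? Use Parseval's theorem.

Parseval: Σ|x[n]|² = (1/N)Σ|X[k]|², so Σ|X[k]|² = N·Σ|x[n]|² = 3·0.0000

Σ|X[k]|² = N·Σ|x[n]|² = 3·0.0000 = 0.0000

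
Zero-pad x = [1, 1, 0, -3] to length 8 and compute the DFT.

Original 4-point DFT: [-1, 1-4i, 3, 1+4i]
Zero-padded 8-point DFT provides frequency interpolation.

DFT_8([x, 0, ...]) = [-1, 3.8284+1.4142i, 1-4i, -1.8284+1.4142i, 3, -1.8284-1.4142i, 1+4i, 3.8284-1.4142i]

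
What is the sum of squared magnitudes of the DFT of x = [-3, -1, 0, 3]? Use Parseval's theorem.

Parseval: Σ|x[n]|² = (1/N)Σ|X[k]|², so Σ|X[k]|² = N·Σ|x[n]|² = 4·19.0000

Σ|X[k]|² = N·Σ|x[n]|² = 4·19.0000 = 76.0000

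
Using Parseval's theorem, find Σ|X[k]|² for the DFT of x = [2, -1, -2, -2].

Parseval: Σ|x[n]|² = (1/N)Σ|X[k]|², so Σ|X[k]|² = N·Σ|x[n]|² = 4·13.0000

Σ|X[k]|² = N·Σ|x[n]|² = 4·13.0000 = 52.0000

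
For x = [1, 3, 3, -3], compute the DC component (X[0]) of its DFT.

X[0] = Σ(n=0 to 3) x[n] · ω_4^0 = Σ x[n]
= (1) + (3) + (3) + (-3)

X[0] = 4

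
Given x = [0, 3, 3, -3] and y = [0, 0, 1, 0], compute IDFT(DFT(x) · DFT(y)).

(x ⊛ y)[n] = Σ(m=0 to 3) x[m] · y[(n-m) mod 4]

Computing each output sample:
(x ⊛ y)[0] = 3
(x ⊛ y)[1] = -3
(x ⊛ y)[2] = 0
(x ⊛ y)[3] = 3

x ⊛ y = [3, -3, 0, 3]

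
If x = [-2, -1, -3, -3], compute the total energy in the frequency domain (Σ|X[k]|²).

Parseval: Σ|x[n]|² = (1/N)Σ|X[k]|², so Σ|X[k]|² = N·Σ|x[n]|² = 4·23.0000

Σ|X[k]|² = N·Σ|x[n]|² = 4·23.0000 = 92.0000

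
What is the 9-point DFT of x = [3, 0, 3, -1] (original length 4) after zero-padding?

Original 4-point DFT: [5, -1i, 7, 1i]
Zero-padded 9-point DFT provides frequency interpolation.

DFT_9([x, 0, ...]) = [5, 4.0209-2.0884i, 0.6809-1.8921i, 0.5000+2.5981i, 5.7981+2.7944i, 5.7981-2.7944i, 0.5000-2.5981i, 0.6809+1.8921i, 4.0209+2.0884i]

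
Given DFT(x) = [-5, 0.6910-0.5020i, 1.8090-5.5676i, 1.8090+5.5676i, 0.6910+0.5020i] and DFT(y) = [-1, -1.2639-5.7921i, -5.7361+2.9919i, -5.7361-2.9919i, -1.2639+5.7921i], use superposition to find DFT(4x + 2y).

By linearity: DFT(4x + 2y) = 4·DFT(x) + 2·DFT(y)
= 4·[-5, 0.6910-0.5020i, 1.8090-5.5676i, 1.8090+5.5676i, 0.6910+0.5020i] + 2·[-1, -1.2639-5.7921i, -5.7361+2.9919i, -5.7361-2.9919i, -1.2639+5.7921i]

Computing element-wise:
Z[0] = 4·(-5) + 2·(-1) = -22
Z[1] = 4·(0.6910-0.5020i) + 2·(-1.2639-5.7921i) = 0.2362-13.5922i
Z[2] = 4·(1.8090-5.5676i) + 2·(-5.7361+2.9919i) = -4.2362-16.2866i
Z[3] = 4·(1.8090+5.5676i) + 2·(-5.7361-2.9919i) = -4.2362+16.2866i
Z[4] = 4·(0.6910+0.5020i) + 2·(-1.2639+5.7921i) = 0.2362+13.5922i

DFT(4x + 2y) = 4·X + 2·Y = [-22, 0.2362-13.5922i, -4.2362-16.2866i, -4.2362+16.2866i, 0.2362+13.5922i]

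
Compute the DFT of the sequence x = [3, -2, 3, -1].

X[k] = Σ(n=0 to 3) x[n] · ω_4^(nk)
where ω_4 = e^(-2πi/4)

Computing each X[k]:
X[0] = 3
X[1] = 1i
X[2] = 9
X[3] = -1i

X = [3, 1i, 9, -1i]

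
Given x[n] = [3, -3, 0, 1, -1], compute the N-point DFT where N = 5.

X[k] = Σ(n=0 to 4) x[n] · ω_5^(nk)
where ω_5 = e^(-2πi/5)

Computing each X[k]:
X[0] = 0
X[1] = 0.9549+2.4899i
X[2] = 6.5451+0.2245i
X[3] = 6.5451-0.2245i
X[4] = 0.9549-2.4899i

X = [0, 0.9549+2.4899i, 6.5451+0.2245i, 6.5451-0.2245i, 0.9549-2.4899i]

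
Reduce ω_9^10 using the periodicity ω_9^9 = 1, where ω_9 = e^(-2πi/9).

Since ω_9^9 = 1, powers reduce modulo 9.
10 mod 9 = 1
So ω_9^10 = ω_9^1 = e^(-2πi·1/9)

ω_9^10 = ω_9^1 = 0.7660-0.6428i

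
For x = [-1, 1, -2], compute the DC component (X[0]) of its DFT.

X[0] = Σ(n=0 to 2) x[n] · ω_3^0 = Σ x[n]
= (-1) + (1) + (-2)

X[0] = -2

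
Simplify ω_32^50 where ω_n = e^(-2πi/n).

Since ω_32^32 = 1, powers reduce modulo 32.
50 mod 32 = 18
So ω_32^50 = ω_32^18 = e^(-2πi·18/32)

ω_32^50 = ω_32^18 = -0.9239+0.3827i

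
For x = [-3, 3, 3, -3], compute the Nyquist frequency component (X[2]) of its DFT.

X[2] = Σ(n=0 to 3) x[n] · ω_4^(2n) where ω_4 = e^(-2πi/4)
= (-3)·ω_4^0 + (3)·ω_4^2 + (3)·ω_4^4 + (-3)·ω_4^6

X[2] = 0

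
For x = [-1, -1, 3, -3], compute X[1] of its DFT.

X[1] = Σ(n=0 to 3) x[n] · ω_4^(1n) where ω_4 = e^(-2πi/4)
= (-1)·ω_4^0 + (-1)·ω_4^1 + (3)·ω_4^2 + (-3)·ω_4^3

X[1] = -4-2i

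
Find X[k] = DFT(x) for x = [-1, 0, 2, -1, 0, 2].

X[k] = Σ(n=0 to 5) x[n] · ω_6^(nk)
where ω_6 = e^(-2πi/6)

Computing each X[k]:
X[0] = 2
X[1] = 0
X[2] = -4.0000+3.4641i
X[3] = 0
X[4] = -4.0000-3.4641i
X[5] = 0

X = [2, 0, -4.0000+3.4641i, 0, -4.0000-3.4641i, 0]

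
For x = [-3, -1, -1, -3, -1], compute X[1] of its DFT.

X[1] = Σ(n=0 to 4) x[n] · ω_5^(1n) where ω_5 = e^(-2πi/5)
= (-3)·ω_5^0 + (-1)·ω_5^1 + (-1)·ω_5^2 + (-3)·ω_5^3 + (-1)·ω_5^4

X[1] = -0.3820-1.1756i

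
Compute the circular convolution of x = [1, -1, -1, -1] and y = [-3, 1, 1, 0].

(x ⊛ y)[n] = Σ(m=0 to 3) x[m] · y[(n-m) mod 4]

Computing each output sample:
(x ⊛ y)[0] = -5
(x ⊛ y)[1] = 3
(x ⊛ y)[2] = 3
(x ⊛ y)[3] = 1

x ⊛ y = [-5, 3, 3, 1]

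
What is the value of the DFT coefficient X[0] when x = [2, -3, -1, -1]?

X[0] = Σ(n=0 to 3) x[n] · ω_4^0 = Σ x[n]
= (2) + (-3) + (-1) + (-1)

X[0] = -3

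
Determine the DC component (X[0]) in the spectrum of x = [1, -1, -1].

X[0] = Σ(n=0 to 2) x[n] · ω_3^0 = Σ x[n]
= (1) + (-1) + (-1)

X[0] = -1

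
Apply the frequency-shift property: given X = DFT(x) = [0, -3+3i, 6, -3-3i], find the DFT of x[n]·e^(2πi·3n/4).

Modulation property: DFT(ω_4^(-3n)·x[n]) = X[(k-3) mod 4], so circularly shift X by 3 positions.

X[k-3] = [-3+3i, 6, -3-3i, 0]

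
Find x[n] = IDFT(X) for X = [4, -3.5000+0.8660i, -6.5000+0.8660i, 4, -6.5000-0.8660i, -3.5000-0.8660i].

x[n] = (1/6) Σ(k=0 to 5) X[k] · e^(2πikn/6)

Computing each x[n]:
x[0] = -2
x[1] = 0
x[2] = 3
x[3] = -1
x[4] = 3
x[5] = 1

x = [-2, 0, 3, -1, 3, 1]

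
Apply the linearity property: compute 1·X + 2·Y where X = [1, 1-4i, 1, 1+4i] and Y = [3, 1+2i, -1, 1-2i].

By linearity: DFT(1x + 2y) = 1·DFT(x) + 2·DFT(y)
= 1·[1, 1-4i, 1, 1+4i] + 2·[3, 1+2i, -1, 1-2i]

Computing element-wise:
Z[0] = 1·(1) + 2·(3) = 7
Z[1] = 1·(1-4i) + 2·(1+2i) = 3
Z[2] = 1·(1) + 2·(-1) = -1
Z[3] = 1·(1+4i) + 2·(1-2i) = 3

DFT(1x + 2y) = 1·X + 2·Y = [7, 3, -1, 3]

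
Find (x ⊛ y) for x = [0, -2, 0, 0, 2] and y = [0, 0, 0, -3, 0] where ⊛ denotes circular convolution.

(x ⊛ y)[n] = Σ(m=0 to 4) x[m] · y[(n-m) mod 5]

Computing each output sample:
(x ⊛ y)[0] = 0
(x ⊛ y)[1] = 0
(x ⊛ y)[2] = -6
(x ⊛ y)[3] = 0
(x ⊛ y)[4] = 6

x ⊛ y = [0, 0, -6, 0, 6]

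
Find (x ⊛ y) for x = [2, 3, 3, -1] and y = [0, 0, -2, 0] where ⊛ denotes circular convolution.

(x ⊛ y)[n] = Σ(m=0 to 3) x[m] · y[(n-m) mod 4]

Computing each output sample:
(x ⊛ y)[0] = -6
(x ⊛ y)[1] = 2
(x ⊛ y)[2] = -4
(x ⊛ y)[3] = -6

x ⊛ y = [-6, 2, -4, -6]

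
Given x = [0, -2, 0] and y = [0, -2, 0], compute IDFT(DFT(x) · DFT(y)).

(x ⊛ y)[n] = Σ(m=0 to 2) x[m] · y[(n-m) mod 3]

Computing each output sample:
(x ⊛ y)[0] = 0
(x ⊛ y)[1] = 0
(x ⊛ y)[2] = 4

x ⊛ y = [0, 0, 4]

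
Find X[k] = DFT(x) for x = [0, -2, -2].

X[k] = Σ(n=0 to 2) x[n] · ω_3^(nk)
where ω_3 = e^(-2πi/3)

Computing each X[k]:
X[0] = -4
X[1] = 2
X[2] = 2

X = [-4, 2, 2]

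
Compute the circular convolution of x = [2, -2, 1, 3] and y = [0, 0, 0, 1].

(x ⊛ y)[n] = Σ(m=0 to 3) x[m] · y[(n-m) mod 4]

Computing each output sample:
(x ⊛ y)[0] = -2
(x ⊛ y)[1] = 1
(x ⊛ y)[2] = 3
(x ⊛ y)[3] = 2

x ⊛ y = [-2, 1, 3, 2]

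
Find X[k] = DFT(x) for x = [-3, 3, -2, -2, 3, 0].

X[k] = Σ(n=0 to 5) x[n] · ω_6^(nk)
where ω_6 = e^(-2πi/6)

Computing each X[k]:
X[0] = -1
X[1] = 1.7321i
X[2] = -7.0000-6.9282i
X[3] = -3
X[4] = -7.0000+6.9282i
X[5] = -1.7321i

X = [-1, 1.7321i, -7.0000-6.9282i, -3, -7.0000+6.9282i, -1.7321i]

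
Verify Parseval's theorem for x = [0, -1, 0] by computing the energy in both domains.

Time domain:
Σ|x[n]|² = |0|² + |-1|² + |0|² = 1.0000

Frequency domain:
(1/3)Σ|X[k]|² = (1/3)(|-1|² + |0.5000+0.8660i|² + |0.5000-0.8660i|²) = (1/3)·3.0000 = 1.0000

Both sides agree, confirming Parseval's theorem.

Σ|x[n]|² = (1/N)Σ|X[k]|² = 1.0000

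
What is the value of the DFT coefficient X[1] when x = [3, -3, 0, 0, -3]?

X[1] = Σ(n=0 to 4) x[n] · ω_5^(1n) where ω_5 = e^(-2πi/5)
= (3)·ω_5^0 + (-3)·ω_5^1 + (0)·ω_5^2 + (0)·ω_5^3 + (-3)·ω_5^4

X[1] = 1.1459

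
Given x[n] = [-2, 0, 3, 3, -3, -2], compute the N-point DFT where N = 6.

X[k] = Σ(n=0 to 5) x[n] · ω_6^(nk)
where ω_6 = e^(-2πi/6)

Computing each X[k]:
X[0] = -1
X[1] = -6.0000-6.9282i
X[2] = 2.0000+3.4641i
X[3] = -3
X[4] = 2.0000-3.4641i
X[5] = -6.0000+6.9282i

X = [-1, -6.0000-6.9282i, 2.0000+3.4641i, -3, 2.0000-3.4641i, -6.0000+6.9282i]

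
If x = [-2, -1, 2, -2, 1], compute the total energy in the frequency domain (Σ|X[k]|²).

Parseval: Σ|x[n]|² = (1/N)Σ|X[k]|², so Σ|X[k]|² = N·Σ|x[n]|² = 5·14.0000

Σ|X[k]|² = N·Σ|x[n]|² = 5·14.0000 = 70.0000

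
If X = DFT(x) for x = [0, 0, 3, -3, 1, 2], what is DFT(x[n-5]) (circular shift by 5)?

Time shift by 5: X_shifted[k] = ω_6^(5k) · X[k]
Shifted x = [0, 3, -3, 1, 2, 0]

DFT(x[n-5]) = [3, 1.0000+1.7321i, -6.9282i, -5, 6.9282i, 1.0000-1.7321i]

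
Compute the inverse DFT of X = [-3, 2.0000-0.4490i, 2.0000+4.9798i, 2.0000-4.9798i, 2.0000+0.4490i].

x[n] = (1/5) Σ(k=0 to 4) X[k] · e^(2πikn/5)

Computing each x[n]:
x[0] = 1
x[1] = -2
x[2] = 1
x[3] = -3
x[4] = 0

x = [1, -2, 1, -3, 0]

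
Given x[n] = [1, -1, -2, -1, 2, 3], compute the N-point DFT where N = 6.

X[k] = Σ(n=0 to 5) x[n] · ω_6^(nk)
where ω_6 = e^(-2πi/6)

Computing each X[k]:
X[0] = 2
X[1] = 3.0000+6.9282i
X[2] = -1
X[3] = 0
X[4] = -1
X[5] = 3.0000-6.9282i

X = [2, 3.0000+6.9282i, -1, 0, -1, 3.0000-6.9282i]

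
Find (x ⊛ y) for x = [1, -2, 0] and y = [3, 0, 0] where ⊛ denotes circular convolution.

(x ⊛ y)[n] = Σ(m=0 to 2) x[m] · y[(n-m) mod 3]

Computing each output sample:
(x ⊛ y)[0] = 3
(x ⊛ y)[1] = -6
(x ⊛ y)[2] = 0

x ⊛ y = [3, -6, 0]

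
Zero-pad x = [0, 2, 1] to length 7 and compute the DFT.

Original 3-point DFT: [3, -1.5000-0.8660i, -1.5000+0.8660i]
Zero-padded 7-point DFT provides frequency interpolation.

DFT_7([x, 0, ...]) = [3, 1.0245-2.5386i, -1.3460-1.5160i, -1.1784-0.0859i, -1.1784+0.0859i, -1.3460+1.5160i, 1.0245+2.5386i]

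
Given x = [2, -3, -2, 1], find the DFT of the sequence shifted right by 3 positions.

Time shift by 3: X_shifted[k] = ω_4^(3k) · X[k]
Shifted x = [-3, -2, 1, 2]

DFT(x[n-3]) = [-2, -4+4i, -2, -4-4i]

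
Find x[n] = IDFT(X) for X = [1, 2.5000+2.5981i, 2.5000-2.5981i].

x[n] = (1/3) Σ(k=0 to 2) X[k] · e^(2πikn/3)

Computing each x[n]:
x[0] = 2
x[1] = -2
x[2] = 1

x = [2, -2, 1]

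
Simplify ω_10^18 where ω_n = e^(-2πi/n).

Since ω_10^10 = 1, powers reduce modulo 10.
18 mod 10 = 8
So ω_10^18 = ω_10^8 = e^(-2πi·8/10)

ω_10^18 = ω_10^8 = 0.3090+0.9511i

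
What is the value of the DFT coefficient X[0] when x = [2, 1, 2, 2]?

X[0] = Σ(n=0 to 3) x[n] · ω_4^0 = Σ x[n]
= (2) + (1) + (2) + (2)

X[0] = 7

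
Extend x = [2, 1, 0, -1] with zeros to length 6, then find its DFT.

Original 4-point DFT: [2, 2-2i, 2, 2+2i]
Zero-padded 6-point DFT provides frequency interpolation.

DFT_6([x, 0, ...]) = [2, 3.5000-0.8660i, 0.5000-0.8660i, 2, 0.5000+0.8660i, 3.5000+0.8660i]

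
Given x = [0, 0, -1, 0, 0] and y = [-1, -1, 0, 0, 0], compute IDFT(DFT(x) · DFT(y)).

(x ⊛ y)[n] = Σ(m=0 to 4) x[m] · y[(n-m) mod 5]

Computing each output sample:
(x ⊛ y)[0] = 0
(x ⊛ y)[1] = 0
(x ⊛ y)[2] = 1
(x ⊛ y)[3] = 1
(x ⊛ y)[4] = 0

x ⊛ y = [0, 0, 1, 1, 0]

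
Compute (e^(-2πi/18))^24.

Since ω_18^18 = 1, powers reduce modulo 18.
24 mod 18 = 6
So ω_18^24 = ω_18^6 = e^(-2πi·6/18)

ω_18^24 = ω_18^6 = -0.5000-0.8660i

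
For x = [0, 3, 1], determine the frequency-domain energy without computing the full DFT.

Parseval: Σ|x[n]|² = (1/N)Σ|X[k]|², so Σ|X[k]|² = N·Σ|x[n]|² = 3·10.0000

Σ|X[k]|² = N·Σ|x[n]|² = 3·10.0000 = 30.0000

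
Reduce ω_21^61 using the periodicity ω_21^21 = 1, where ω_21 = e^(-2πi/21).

Since ω_21^21 = 1, powers reduce modulo 21.
61 mod 21 = 19
So ω_21^61 = ω_21^19 = e^(-2πi·19/21)

ω_21^61 = ω_21^19 = 0.8262+0.5633i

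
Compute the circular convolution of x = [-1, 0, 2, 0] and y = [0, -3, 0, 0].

(x ⊛ y)[n] = Σ(m=0 to 3) x[m] · y[(n-m) mod 4]

Computing each output sample:
(x ⊛ y)[0] = 0
(x ⊛ y)[1] = 3
(x ⊛ y)[2] = 0
(x ⊛ y)[3] = -6

x ⊛ y = [0, 3, 0, -6]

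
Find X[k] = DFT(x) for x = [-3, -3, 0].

X[k] = Σ(n=0 to 2) x[n] · ω_3^(nk)
where ω_3 = e^(-2πi/3)

Computing each X[k]:
X[0] = -6
X[1] = -1.5000+2.5981i
X[2] = -1.5000-2.5981i

X = [-6, -1.5000+2.5981i, -1.5000-2.5981i]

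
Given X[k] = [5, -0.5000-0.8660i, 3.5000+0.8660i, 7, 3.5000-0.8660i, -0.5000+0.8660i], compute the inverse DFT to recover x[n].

x[n] = (1/6) Σ(k=0 to 5) X[k] · e^(2πikn/6)

Computing each x[n]:
x[0] = 3
x[1] = -1
x[2] = 2
x[3] = 1
x[4] = 1
x[5] = -1

x = [3, -1, 2, 1, 1, -1]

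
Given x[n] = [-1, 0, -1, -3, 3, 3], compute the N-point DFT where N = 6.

X[k] = Σ(n=0 to 5) x[n] · ω_6^(nk)
where ω_6 = e^(-2πi/6)

Computing each X[k]:
X[0] = 1
X[1] = 2.5000+6.0622i
X[2] = -6.5000-0.8660i
X[3] = 1
X[4] = -6.5000+0.8660i
X[5] = 2.5000-6.0622i

X = [1, 2.5000+6.0622i, -6.5000-0.8660i, 1, -6.5000+0.8660i, 2.5000-6.0622i]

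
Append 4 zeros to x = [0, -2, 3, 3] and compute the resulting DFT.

Original 4-point DFT: [4, -3+5i, 2, -3-5i]
Zero-padded 8-point DFT provides frequency interpolation.

DFT_8([x, 0, ...]) = [4, -3.5355-3.7071i, -3+5i, 3.5355+2.2929i, 2, 3.5355-2.2929i, -3-5i, -3.5355+3.7071i]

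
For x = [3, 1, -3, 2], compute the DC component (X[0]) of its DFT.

X[0] = Σ(n=0 to 3) x[n] · ω_4^0 = Σ x[n]
= (3) + (1) + (-3) + (2)

X[0] = 3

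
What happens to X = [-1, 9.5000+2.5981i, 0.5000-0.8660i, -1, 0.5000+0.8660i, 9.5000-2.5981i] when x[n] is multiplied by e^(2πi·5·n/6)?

Modulation property: DFT(ω_6^(-5n)·x[n]) = X[(k-5) mod 6], so circularly shift X by 5 positions.

X[k-5] = [9.5000+2.5981i, 0.5000-0.8660i, -1, 0.5000+0.8660i, 9.5000-2.5981i, -1]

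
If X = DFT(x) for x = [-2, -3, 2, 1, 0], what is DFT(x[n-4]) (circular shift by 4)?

Time shift by 4: X_shifted[k] = ω_5^(4k) · X[k]
Shifted x = [-3, 2, 1, 0, -2]

DFT(x[n-4]) = [-2, -3.8090-4.3920i, -2.6910-1.4001i, -2.6910+1.4001i, -3.8090+4.3920i]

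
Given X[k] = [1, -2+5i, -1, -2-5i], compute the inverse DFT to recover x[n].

x[n] = (1/4) Σ(k=0 to 3) X[k] · e^(2πikn/4)

Computing each x[n]:
x[0] = -1
x[1] = -2
x[2] = 1
x[3] = 3

x = [-1, -2, 1, 3]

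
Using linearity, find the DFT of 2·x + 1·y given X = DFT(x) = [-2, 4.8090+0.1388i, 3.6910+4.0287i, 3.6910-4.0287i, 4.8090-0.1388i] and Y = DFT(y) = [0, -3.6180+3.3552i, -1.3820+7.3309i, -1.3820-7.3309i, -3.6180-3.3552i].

By linearity: DFT(2x + 1y) = 2·DFT(x) + 1·DFT(y)
= 2·[-2, 4.8090+0.1388i, 3.6910+4.0287i, 3.6910-4.0287i, 4.8090-0.1388i] + 1·[0, -3.6180+3.3552i, -1.3820+7.3309i, -1.3820-7.3309i, -3.6180-3.3552i]

Computing element-wise:
Z[0] = 2·(-2) + 1·(0) = -4
Z[1] = 2·(4.8090+0.1388i) + 1·(-3.6180+3.3552i) = 6.0000+3.6328i
Z[2] = 2·(3.6910+4.0287i) + 1·(-1.3820+7.3309i) = 6.0000+15.3883i
Z[3] = 2·(3.6910-4.0287i) + 1·(-1.3820-7.3309i) = 6.0000-15.3883i
Z[4] = 2·(4.8090-0.1388i) + 1·(-3.6180-3.3552i) = 6.0000-3.6328i

DFT(2x + 1y) = 2·X + 1·Y = [-4, 6.0000+3.6328i, 6.0000+15.3883i, 6.0000-15.3883i, 6.0000-3.6328i]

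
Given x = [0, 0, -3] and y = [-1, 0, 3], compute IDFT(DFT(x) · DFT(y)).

(x ⊛ y)[n] = Σ(m=0 to 2) x[m] · y[(n-m) mod 3]

Computing each output sample:
(x ⊛ y)[0] = 0
(x ⊛ y)[1] = -9
(x ⊛ y)[2] = 3

x ⊛ y = [0, -9, 3]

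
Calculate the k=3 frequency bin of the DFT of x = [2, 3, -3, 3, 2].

X[3] = Σ(n=0 to 4) x[n] · ω_5^(3n) where ω_5 = e^(-2πi/5)
= (2)·ω_5^0 + (3)·ω_5^3 + (-3)·ω_5^6 + (3)·ω_5^9 + (2)·ω_5^12

X[3] = -2.0451+6.2941i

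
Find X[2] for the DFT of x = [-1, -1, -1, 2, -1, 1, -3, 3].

X[2] = Σ(n=0 to 7) x[n] · ω_8^(2n) where ω_8 = e^(-2πi/8)
= (-1)·ω_8^0 + (-1)·ω_8^2 + (-1)·ω_8^4 + (2)·ω_8^6 + (-1)·ω_8^8 + (1)·ω_8^10 + (-3)·ω_8^12 + (3)·ω_8^14

X[2] = 2+5i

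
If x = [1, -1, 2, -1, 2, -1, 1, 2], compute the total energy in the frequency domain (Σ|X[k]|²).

Parseval: Σ|x[n]|² = (1/N)Σ|X[k]|², so Σ|X[k]|² = N·Σ|x[n]|² = 8·17.0000

Σ|X[k]|² = N·Σ|x[n]|² = 8·17.0000 = 136.0000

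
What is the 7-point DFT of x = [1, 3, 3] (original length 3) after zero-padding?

Original 3-point DFT: [7, -2, -2]
Zero-padded 7-point DFT provides frequency interpolation.

DFT_7([x, 0, ...]) = [7, 2.2029-5.2703i, -2.3705-1.6231i, 0.1676+1.0438i, 0.1676-1.0438i, -2.3705+1.6231i, 2.2029+5.2703i]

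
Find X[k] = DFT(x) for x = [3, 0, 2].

X[k] = Σ(n=0 to 2) x[n] · ω_3^(nk)
where ω_3 = e^(-2πi/3)

Computing each X[k]:
X[0] = 5
X[1] = 2.0000+1.7321i
X[2] = 2.0000-1.7321i

X = [5, 2.0000+1.7321i, 2.0000-1.7321i]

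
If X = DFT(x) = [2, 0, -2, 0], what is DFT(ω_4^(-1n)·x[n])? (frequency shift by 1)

Modulation property: DFT(ω_4^(-1n)·x[n]) = X[(k-1) mod 4], so circularly shift X by 1 positions.

X[k-1] = [0, 2, 0, -2]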